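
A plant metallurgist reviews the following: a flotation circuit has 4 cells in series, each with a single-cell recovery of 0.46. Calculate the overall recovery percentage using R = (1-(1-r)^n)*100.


Complement of single-cell recovery:
1 - r = 1 - 0.46 = 0.54
Raise to power n:
(1 - r)^4 = 0.54^4 = 0.08503056
Overall recovery:
R = (1 - 0.08503056) * 100
= 91.4969%

91.4969%


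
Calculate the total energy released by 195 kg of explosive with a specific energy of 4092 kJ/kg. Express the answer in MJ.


797.94 MJ

Energy = mass * specific_energy / 1000
= 195 * 4092 / 1000
= 797940 / 1000
= 797.94 MJ


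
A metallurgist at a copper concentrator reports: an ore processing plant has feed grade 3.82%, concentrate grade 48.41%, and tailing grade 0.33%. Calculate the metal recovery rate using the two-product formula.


Using the two-product formula:
R = 100 * c * (f - t) / (f * (c - t))
Numerator = 100 * 48.41 * (3.82 - 0.33)
= 100 * 48.41 * 3.49
= 16895.09
Denominator = 3.82 * (48.41 - 0.33)
= 3.82 * 48.08
= 183.6656
R = 16895.09 / 183.6656
= 91.9883%

91.9883%


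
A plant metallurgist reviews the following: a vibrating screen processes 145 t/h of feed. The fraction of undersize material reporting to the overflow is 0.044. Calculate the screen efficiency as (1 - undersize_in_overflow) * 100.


95.6%

Screen efficiency = (1 - fraction of undersize in overflow) * 100
= (1 - 0.044) * 100
= 0.956 * 100
= 95.6%


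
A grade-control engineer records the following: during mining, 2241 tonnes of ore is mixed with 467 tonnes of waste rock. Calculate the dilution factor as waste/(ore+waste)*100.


17.2452%

Total material = ore + waste
= 2241 + 467 = 2708 tonnes
Dilution = waste / total * 100
= 467 / 2708 * 100
= 0.1724519941 * 100
= 17.2452%


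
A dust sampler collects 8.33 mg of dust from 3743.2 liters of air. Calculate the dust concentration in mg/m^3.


2.2254 mg/m^3

Convert liters to m^3: 1 m^3 = 1000 L
Concentration = mass / volume * 1000
= 8.33 / 3743.2 * 1000
= 0.002225368669 * 1000
= 2.2254 mg/m^3


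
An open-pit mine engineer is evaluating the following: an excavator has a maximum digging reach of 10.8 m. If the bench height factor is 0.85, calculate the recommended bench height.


9.18 m

Bench height = reach * factor
= 10.8 * 0.85
= 9.18 m


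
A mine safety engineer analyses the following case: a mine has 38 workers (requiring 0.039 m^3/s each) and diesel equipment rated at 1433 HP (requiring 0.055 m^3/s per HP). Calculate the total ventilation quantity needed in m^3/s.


80.297 m^3/s

Airflow for workers:
Q_people = 38 * 0.039 = 1.482 m^3/s
Airflow for diesel equipment:
Q_diesel = 1433 * 0.055 = 78.815 m^3/s
Total ventilation:
Q_total = 1.482 + 78.815
= 80.297 m^3/s


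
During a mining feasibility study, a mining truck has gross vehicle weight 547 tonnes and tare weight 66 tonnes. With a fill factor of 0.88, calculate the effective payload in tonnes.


Maximum payload = gross - tare
= 547 - 66 = 481 tonnes
Effective payload = max payload * fill factor
= 481 * 0.88
= 423.28 tonnes

423.28 tonnes


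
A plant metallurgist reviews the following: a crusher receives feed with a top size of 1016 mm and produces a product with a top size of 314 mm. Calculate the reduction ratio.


Reduction ratio = feed size / product size
= 1016 / 314
= 3.2357

3.2357


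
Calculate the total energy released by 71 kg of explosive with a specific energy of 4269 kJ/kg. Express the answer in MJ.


303.099 MJ

Energy = mass * specific_energy / 1000
= 71 * 4269 / 1000
= 303099 / 1000
= 303.099 MJ


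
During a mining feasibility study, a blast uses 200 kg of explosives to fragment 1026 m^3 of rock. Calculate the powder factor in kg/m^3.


0.1949 kg/m^3

Powder factor = explosive mass / rock volume
= 200 / 1026
= 0.1949 kg/m^3


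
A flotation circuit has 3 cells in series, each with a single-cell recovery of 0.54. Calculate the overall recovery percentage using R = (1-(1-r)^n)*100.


90.2664%

Complement of single-cell recovery:
1 - r = 1 - 0.54 = 0.46
Raise to power n:
(1 - r)^3 = 0.46^3 = 0.097336
Overall recovery:
R = (1 - 0.097336) * 100
= 90.2664%


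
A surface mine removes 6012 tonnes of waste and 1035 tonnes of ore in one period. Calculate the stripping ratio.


Stripping ratio = waste tonnage / ore tonnage
= 6012 / 1035
= 5.8087

5.8087


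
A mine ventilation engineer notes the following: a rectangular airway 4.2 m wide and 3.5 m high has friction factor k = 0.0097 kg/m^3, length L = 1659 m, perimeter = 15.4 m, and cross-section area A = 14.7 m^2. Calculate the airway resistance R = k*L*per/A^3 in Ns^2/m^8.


Compute the numerator:
k * L * per = 0.0097 * 1659 * 15.4
= 247.82142
Compute the denominator:
A^3 = 14.7^3 = 3176.523
Resistance:
R = 247.82142 / 3176.523
= 0.078 Ns^2/m^8

0.078 Ns^2/m^8


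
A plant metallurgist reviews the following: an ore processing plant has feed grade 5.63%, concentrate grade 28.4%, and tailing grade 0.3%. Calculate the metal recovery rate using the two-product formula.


Using the two-product formula:
R = 100 * c * (f - t) / (f * (c - t))
Numerator = 100 * 28.4 * (5.63 - 0.3)
= 100 * 28.4 * 5.33
= 15137.2
Denominator = 5.63 * (28.4 - 0.3)
= 5.63 * 28.1
= 158.203
R = 15137.2 / 158.203
= 95.6821%

95.6821%


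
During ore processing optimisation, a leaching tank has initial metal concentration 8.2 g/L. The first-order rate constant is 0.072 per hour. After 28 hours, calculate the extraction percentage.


86.6813%

Compute the exponent:
-k * t = -0.072 * 28 = -2.016
Remaining concentration:
C = 8.2 * exp(-2.016)
= 8.2 * 0.1331871496
= 1.092134627 g/L
Extracted = 8.2 - 1.092134627 = 7.107865373 g/L
Extraction % = 7.107865373 / 8.2 * 100
= 86.6813%


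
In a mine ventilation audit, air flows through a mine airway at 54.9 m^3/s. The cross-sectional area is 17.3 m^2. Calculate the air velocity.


Velocity = flow rate / cross-sectional area
= 54.9 / 17.3
= 3.1734 m/s

3.1734 m/s


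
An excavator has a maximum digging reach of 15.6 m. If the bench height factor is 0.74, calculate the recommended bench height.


11.544 m

Bench height = reach * factor
= 15.6 * 0.74
= 11.544 m


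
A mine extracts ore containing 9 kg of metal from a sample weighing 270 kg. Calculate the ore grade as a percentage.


Ore grade = (metal mass / ore mass) * 100
= (9 / 270) * 100
= 0.03333333333 * 100
= 3.3333%

3.3333%


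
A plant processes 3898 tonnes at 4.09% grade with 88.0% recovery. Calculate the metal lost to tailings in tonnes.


19.1314 tonnes

Total metal in feed:
= 3898 * 4.09 / 100 = 159.4282 tonnes
Metal recovered:
= 159.4282 * 88.0 / 100 = 140.296816 tonnes
Metal lost to tailings:
= 159.4282 - 140.296816
= 19.1314 tonnes


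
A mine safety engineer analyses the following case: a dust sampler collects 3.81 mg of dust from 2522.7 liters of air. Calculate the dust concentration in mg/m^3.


Convert liters to m^3: 1 m^3 = 1000 L
Concentration = mass / volume * 1000
= 3.81 / 2522.7 * 1000
= 0.001510286598 * 1000
= 1.5103 mg/m^3

1.5103 mg/m^3


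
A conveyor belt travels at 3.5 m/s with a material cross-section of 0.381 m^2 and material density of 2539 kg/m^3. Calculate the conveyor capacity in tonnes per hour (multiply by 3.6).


12188.7234 t/h

Volumetric flow = speed * area
= 3.5 * 0.381 = 1.3335 m^3/s
Mass flow = volumetric * density
= 1.3335 * 2539 = 3385.7565 kg/s
Convert to t/h: multiply by 3.6
Capacity = 3385.7565 * 3.6
= 12188.7234 t/h


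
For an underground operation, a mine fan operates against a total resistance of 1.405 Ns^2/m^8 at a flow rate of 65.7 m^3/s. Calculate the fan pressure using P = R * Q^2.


6064.6685 Pa

Compute Q^2:
Q^2 = 65.7^2 = 4316.49
Compute pressure:
P = R * Q^2 = 1.405 * 4316.49
= 6064.6685 Pa


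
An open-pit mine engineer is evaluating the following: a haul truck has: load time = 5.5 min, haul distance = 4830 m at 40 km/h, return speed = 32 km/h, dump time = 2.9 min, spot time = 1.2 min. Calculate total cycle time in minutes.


25.9013 min

Convert haul speed to m/min: 40 * 1000/60 = 666.6666667 m/min
Haul time = 4830 / 666.6666667 = 7.245 min
Convert return speed to m/min: 32 * 1000/60 = 533.3333333 m/min
Return time = 4830 / 533.3333333 = 9.05625 min
Total cycle time:
= 5.5 + 7.245 + 2.9 + 9.05625 + 1.2
= 25.9013 min


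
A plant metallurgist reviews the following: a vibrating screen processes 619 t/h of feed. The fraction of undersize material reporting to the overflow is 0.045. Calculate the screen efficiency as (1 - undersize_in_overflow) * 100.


95.5%

Screen efficiency = (1 - fraction of undersize in overflow) * 100
= (1 - 0.045) * 100
= 0.955 * 100
= 95.5%


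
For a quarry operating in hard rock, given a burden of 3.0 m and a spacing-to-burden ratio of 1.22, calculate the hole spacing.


Spacing = burden * ratio
= 3.0 * 1.22
= 3.66 m

3.66 m


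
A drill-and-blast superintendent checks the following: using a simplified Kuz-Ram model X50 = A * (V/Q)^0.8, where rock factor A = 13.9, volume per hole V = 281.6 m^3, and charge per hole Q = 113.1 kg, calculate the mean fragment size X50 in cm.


Compute V/Q:
V/Q = 281.6 / 113.1 = 2.489832007
Raise to the power 0.8:
(V/Q)^0.8 = 2.489832007^0.8 = 2.074607943
Multiply by A:
X50 = 13.9 * 2.074607943
= 28.8371 cm

28.8371 cm


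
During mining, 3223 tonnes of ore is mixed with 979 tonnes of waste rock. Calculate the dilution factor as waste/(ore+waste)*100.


23.2984%

Total material = ore + waste
= 3223 + 979 = 4202 tonnes
Dilution = waste / total * 100
= 979 / 4202 * 100
= 0.2329842932 * 100
= 23.2984%


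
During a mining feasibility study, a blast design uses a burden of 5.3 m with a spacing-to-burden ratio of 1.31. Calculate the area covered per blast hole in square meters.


First, find the spacing:
Spacing = burden * ratio = 5.3 * 1.31
= 6.943 m
Then, calculate the area:
Area = burden * spacing = 5.3 * 6.943
= 36.7979 m^2

36.7979 m^2


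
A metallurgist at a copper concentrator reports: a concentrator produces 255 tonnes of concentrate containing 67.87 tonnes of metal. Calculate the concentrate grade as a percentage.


Grade = (metal in concentrate / concentrate mass) * 100
= (67.87 / 255) * 100
= 0.2661568627 * 100
= 26.6157%

26.6157%


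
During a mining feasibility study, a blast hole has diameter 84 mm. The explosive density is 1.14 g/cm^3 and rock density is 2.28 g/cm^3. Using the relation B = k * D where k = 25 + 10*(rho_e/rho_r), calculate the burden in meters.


2.52 m

First, compute k:
rho_e / rho_r = 1.14 / 2.28 = 0.5
k = 25 + 10 * 0.5 = 30
Then, compute burden:
B = k * D / 1000 = 30 * 84 / 1000
= 2520 / 1000
= 2.52 m


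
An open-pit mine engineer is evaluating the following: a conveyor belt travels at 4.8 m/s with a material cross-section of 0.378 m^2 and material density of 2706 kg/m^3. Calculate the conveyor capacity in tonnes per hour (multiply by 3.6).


Volumetric flow = speed * area
= 4.8 * 0.378 = 1.8144 m^3/s
Mass flow = volumetric * density
= 1.8144 * 2706 = 4909.7664 kg/s
Convert to t/h: multiply by 3.6
Capacity = 4909.7664 * 3.6
= 17675.159 t/h

17675.159 t/h


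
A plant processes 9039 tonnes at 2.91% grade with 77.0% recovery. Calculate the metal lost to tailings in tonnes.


60.498 tonnes

Total metal in feed:
= 9039 * 2.91 / 100 = 263.0349 tonnes
Metal recovered:
= 263.0349 * 77.0 / 100 = 202.536873 tonnes
Metal lost to tailings:
= 263.0349 - 202.536873
= 60.498 tonnes


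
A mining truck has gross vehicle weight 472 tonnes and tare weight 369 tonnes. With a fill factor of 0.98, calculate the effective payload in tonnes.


100.94 tonnes

Maximum payload = gross - tare
= 472 - 369 = 103 tonnes
Effective payload = max payload * fill factor
= 103 * 0.98
= 100.94 tonnes


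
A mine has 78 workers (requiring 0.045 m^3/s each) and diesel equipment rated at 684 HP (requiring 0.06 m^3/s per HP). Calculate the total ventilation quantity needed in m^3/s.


44.55 m^3/s

Airflow for workers:
Q_people = 78 * 0.045 = 3.51 m^3/s
Airflow for diesel equipment:
Q_diesel = 684 * 0.06 = 41.04 m^3/s
Total ventilation:
Q_total = 3.51 + 41.04
= 44.55 m^3/s


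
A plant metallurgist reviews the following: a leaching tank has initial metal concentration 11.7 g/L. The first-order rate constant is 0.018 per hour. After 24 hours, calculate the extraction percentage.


35.0791%

Compute the exponent:
-k * t = -0.018 * 24 = -0.432
Remaining concentration:
C = 11.7 * exp(-0.432)
= 11.7 * 0.6492093767
= 7.595749707 g/L
Extracted = 11.7 - 7.595749707 = 4.104250293 g/L
Extraction % = 4.104250293 / 11.7 * 100
= 35.0791%


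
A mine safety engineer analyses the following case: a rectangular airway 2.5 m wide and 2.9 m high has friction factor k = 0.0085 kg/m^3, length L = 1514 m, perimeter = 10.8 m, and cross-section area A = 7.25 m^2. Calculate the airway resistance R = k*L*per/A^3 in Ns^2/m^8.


0.3647 Ns^2/m^8

Compute the numerator:
k * L * per = 0.0085 * 1514 * 10.8
= 138.9852
Compute the denominator:
A^3 = 7.25^3 = 381.078125
Resistance:
R = 138.9852 / 381.078125
= 0.3647 Ns^2/m^8


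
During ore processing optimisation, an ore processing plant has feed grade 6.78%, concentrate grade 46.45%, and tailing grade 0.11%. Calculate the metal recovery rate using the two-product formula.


Using the two-product formula:
R = 100 * c * (f - t) / (f * (c - t))
Numerator = 100 * 46.45 * (6.78 - 0.11)
= 100 * 46.45 * 6.67
= 30982.15
Denominator = 6.78 * (46.45 - 0.11)
= 6.78 * 46.34
= 314.1852
R = 30982.15 / 314.1852
= 98.6111%

98.6111%


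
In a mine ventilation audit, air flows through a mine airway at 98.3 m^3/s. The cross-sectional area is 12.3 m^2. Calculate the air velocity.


7.9919 m/s

Velocity = flow rate / cross-sectional area
= 98.3 / 12.3
= 7.9919 m/s


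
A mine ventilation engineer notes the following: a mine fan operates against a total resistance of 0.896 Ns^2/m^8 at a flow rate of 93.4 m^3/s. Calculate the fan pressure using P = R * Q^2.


7816.3098 Pa

Compute Q^2:
Q^2 = 93.4^2 = 8723.56
Compute pressure:
P = R * Q^2 = 0.896 * 8723.56
= 7816.3098 Pa


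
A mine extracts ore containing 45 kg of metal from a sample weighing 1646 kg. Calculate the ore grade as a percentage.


2.7339%

Ore grade = (metal mass / ore mass) * 100
= (45 / 1646) * 100
= 0.02733900365 * 100
= 2.7339%


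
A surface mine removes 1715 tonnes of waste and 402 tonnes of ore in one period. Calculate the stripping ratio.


4.2662

Stripping ratio = waste tonnage / ore tonnage
= 1715 / 402
= 4.2662


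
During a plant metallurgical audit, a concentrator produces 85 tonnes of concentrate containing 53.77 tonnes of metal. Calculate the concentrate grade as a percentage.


63.2588%

Grade = (metal in concentrate / concentrate mass) * 100
= (53.77 / 85) * 100
= 0.6325882353 * 100
= 63.2588%


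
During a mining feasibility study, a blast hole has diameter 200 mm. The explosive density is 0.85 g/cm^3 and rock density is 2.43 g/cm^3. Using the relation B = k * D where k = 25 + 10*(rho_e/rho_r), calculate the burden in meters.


5.6996 m

First, compute k:
rho_e / rho_r = 0.85 / 2.43 = 0.3497942387
k = 25 + 10 * 0.3497942387 = 28.49794239
Then, compute burden:
B = k * D / 1000 = 28.49794239 * 200 / 1000
= 5699.588477 / 1000
= 5.6996 m


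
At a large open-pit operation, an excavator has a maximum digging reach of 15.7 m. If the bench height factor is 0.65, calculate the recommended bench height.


Bench height = reach * factor
= 15.7 * 0.65
= 10.205 m

10.205 m


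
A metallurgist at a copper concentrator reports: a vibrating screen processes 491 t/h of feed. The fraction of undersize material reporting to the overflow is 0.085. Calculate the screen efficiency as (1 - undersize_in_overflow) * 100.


91.5%

Screen efficiency = (1 - fraction of undersize in overflow) * 100
= (1 - 0.085) * 100
= 0.915 * 100
= 91.5%


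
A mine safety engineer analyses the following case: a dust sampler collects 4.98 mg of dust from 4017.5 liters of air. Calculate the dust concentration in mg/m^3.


1.2396 mg/m^3

Convert liters to m^3: 1 m^3 = 1000 L
Concentration = mass / volume * 1000
= 4.98 / 4017.5 * 1000
= 0.001239576851 * 1000
= 1.2396 mg/m^3


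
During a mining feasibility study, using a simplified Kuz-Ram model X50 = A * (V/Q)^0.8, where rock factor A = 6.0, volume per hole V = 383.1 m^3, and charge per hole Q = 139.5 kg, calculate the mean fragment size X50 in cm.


Compute V/Q:
V/Q = 383.1 / 139.5 = 2.746236559
Raise to the power 0.8:
(V/Q)^0.8 = 2.746236559^0.8 = 2.243832094
Multiply by A:
X50 = 6.0 * 2.243832094
= 13.463 cm

13.463 cm


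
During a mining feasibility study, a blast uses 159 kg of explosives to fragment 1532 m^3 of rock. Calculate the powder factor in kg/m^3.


0.1038 kg/m^3

Powder factor = explosive mass / rock volume
= 159 / 1532
= 0.1038 kg/m^3


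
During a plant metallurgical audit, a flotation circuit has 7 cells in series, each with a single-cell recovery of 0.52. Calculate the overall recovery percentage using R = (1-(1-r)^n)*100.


Complement of single-cell recovery:
1 - r = 1 - 0.52 = 0.48
Raise to power n:
(1 - r)^7 = 0.48^7 = 0.005870683423
Overall recovery:
R = (1 - 0.005870683423) * 100
= 99.4129%

99.4129%


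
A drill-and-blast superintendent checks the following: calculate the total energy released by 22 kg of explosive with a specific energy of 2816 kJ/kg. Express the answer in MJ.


61.952 MJ

Energy = mass * specific_energy / 1000
= 22 * 2816 / 1000
= 61952 / 1000
= 61.952 MJ


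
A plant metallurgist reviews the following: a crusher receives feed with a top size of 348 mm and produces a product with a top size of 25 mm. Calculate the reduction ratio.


Reduction ratio = feed size / product size
= 348 / 25
= 13.92

13.92


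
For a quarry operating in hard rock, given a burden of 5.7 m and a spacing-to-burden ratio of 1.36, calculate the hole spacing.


Spacing = burden * ratio
= 5.7 * 1.36
= 7.752 m

7.752 m


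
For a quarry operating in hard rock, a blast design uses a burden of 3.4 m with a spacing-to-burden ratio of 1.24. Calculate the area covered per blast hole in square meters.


14.3344 m^2

First, find the spacing:
Spacing = burden * ratio = 3.4 * 1.24
= 4.216 m
Then, calculate the area:
Area = burden * spacing = 3.4 * 4.216
= 14.3344 m^2


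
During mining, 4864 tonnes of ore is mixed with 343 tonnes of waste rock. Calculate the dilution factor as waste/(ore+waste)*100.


Total material = ore + waste
= 4864 + 343 = 5207 tonnes
Dilution = waste / total * 100
= 343 / 5207 * 100
= 0.06587286345 * 100
= 6.5873%

6.5873%


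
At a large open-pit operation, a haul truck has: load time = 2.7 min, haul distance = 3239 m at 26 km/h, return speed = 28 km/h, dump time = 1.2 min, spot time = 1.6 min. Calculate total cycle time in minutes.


Convert haul speed to m/min: 26 * 1000/60 = 433.3333333 m/min
Haul time = 3239 / 433.3333333 = 7.474615385 min
Convert return speed to m/min: 28 * 1000/60 = 466.6666667 m/min
Return time = 3239 / 466.6666667 = 6.940714286 min
Total cycle time:
= 2.7 + 7.474615385 + 1.2 + 6.940714286 + 1.6
= 19.9153 min

19.9153 min


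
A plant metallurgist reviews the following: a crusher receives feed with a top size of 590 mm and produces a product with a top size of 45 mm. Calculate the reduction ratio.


13.1111

Reduction ratio = feed size / product size
= 590 / 45
= 13.1111


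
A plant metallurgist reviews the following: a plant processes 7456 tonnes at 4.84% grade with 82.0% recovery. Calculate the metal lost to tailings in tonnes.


Total metal in feed:
= 7456 * 4.84 / 100 = 360.8704 tonnes
Metal recovered:
= 360.8704 * 82.0 / 100 = 295.913728 tonnes
Metal lost to tailings:
= 360.8704 - 295.913728
= 64.9567 tonnes

64.9567 tonnes


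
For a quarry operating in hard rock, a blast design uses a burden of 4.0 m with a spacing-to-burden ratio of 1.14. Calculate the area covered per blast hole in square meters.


18.24 m^2

First, find the spacing:
Spacing = burden * ratio = 4.0 * 1.14
= 4.56 m
Then, calculate the area:
Area = burden * spacing = 4.0 * 4.56
= 18.24 m^2


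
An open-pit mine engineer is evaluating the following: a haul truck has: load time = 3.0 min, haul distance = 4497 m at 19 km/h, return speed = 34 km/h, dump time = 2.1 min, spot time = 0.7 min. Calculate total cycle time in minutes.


27.9369 min

Convert haul speed to m/min: 19 * 1000/60 = 316.6666667 m/min
Haul time = 4497 / 316.6666667 = 14.20105263 min
Convert return speed to m/min: 34 * 1000/60 = 566.6666667 m/min
Return time = 4497 / 566.6666667 = 7.935882353 min
Total cycle time:
= 3.0 + 14.20105263 + 2.1 + 7.935882353 + 0.7
= 27.9369 min


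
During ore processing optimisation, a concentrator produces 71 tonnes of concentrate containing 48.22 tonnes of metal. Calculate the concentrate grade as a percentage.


67.9155%

Grade = (metal in concentrate / concentrate mass) * 100
= (48.22 / 71) * 100
= 0.6791549296 * 100
= 67.9155%


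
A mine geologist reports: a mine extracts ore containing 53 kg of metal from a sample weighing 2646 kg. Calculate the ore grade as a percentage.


2.003%

Ore grade = (metal mass / ore mass) * 100
= (53 / 2646) * 100
= 0.02003023432 * 100
= 2.003%


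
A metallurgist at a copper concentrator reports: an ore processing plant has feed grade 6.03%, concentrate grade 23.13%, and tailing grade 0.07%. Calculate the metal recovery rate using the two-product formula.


99.1392%

Using the two-product formula:
R = 100 * c * (f - t) / (f * (c - t))
Numerator = 100 * 23.13 * (6.03 - 0.07)
= 100 * 23.13 * 5.96
= 13785.48
Denominator = 6.03 * (23.13 - 0.07)
= 6.03 * 23.06
= 139.0518
R = 13785.48 / 139.0518
= 99.1392%


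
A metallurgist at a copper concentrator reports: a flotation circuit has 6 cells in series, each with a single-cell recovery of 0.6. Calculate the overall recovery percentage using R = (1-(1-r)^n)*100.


Complement of single-cell recovery:
1 - r = 1 - 0.6 = 0.4
Raise to power n:
(1 - r)^6 = 0.4^6 = 0.004096
Overall recovery:
R = (1 - 0.004096) * 100
= 99.5904%

99.5904%


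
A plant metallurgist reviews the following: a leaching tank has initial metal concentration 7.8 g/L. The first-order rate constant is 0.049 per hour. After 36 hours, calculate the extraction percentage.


Compute the exponent:
-k * t = -0.049 * 36 = -1.764
Remaining concentration:
C = 7.8 * exp(-1.764)
= 7.8 * 0.1713580589
= 1.336592859 g/L
Extracted = 7.8 - 1.336592859 = 6.463407141 g/L
Extraction % = 6.463407141 / 7.8 * 100
= 82.8642%

82.8642%


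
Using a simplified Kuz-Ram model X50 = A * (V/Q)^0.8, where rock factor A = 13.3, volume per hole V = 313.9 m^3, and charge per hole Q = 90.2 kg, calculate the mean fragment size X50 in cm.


Compute V/Q:
V/Q = 313.9 / 90.2 = 3.480044346
Raise to the power 0.8:
(V/Q)^0.8 = 3.480044346^0.8 = 2.71186348
Multiply by A:
X50 = 13.3 * 2.71186348
= 36.0678 cm

36.0678 cm


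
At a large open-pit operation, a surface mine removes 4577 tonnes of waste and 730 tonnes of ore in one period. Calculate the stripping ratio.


6.2699

Stripping ratio = waste tonnage / ore tonnage
= 4577 / 730
= 6.2699


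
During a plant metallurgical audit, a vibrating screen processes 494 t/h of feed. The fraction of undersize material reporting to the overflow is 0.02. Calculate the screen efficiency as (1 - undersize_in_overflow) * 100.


Screen efficiency = (1 - fraction of undersize in overflow) * 100
= (1 - 0.02) * 100
= 0.98 * 100
= 98.0%

98.0%


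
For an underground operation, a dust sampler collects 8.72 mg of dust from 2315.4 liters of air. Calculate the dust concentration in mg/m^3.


Convert liters to m^3: 1 m^3 = 1000 L
Concentration = mass / volume * 1000
= 8.72 / 2315.4 * 1000
= 0.003766087933 * 1000
= 3.7661 mg/m^3

3.7661 mg/m^3


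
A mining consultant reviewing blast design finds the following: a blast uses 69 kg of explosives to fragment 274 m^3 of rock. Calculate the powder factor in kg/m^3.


Powder factor = explosive mass / rock volume
= 69 / 274
= 0.2518 kg/m^3

0.2518 kg/m^3


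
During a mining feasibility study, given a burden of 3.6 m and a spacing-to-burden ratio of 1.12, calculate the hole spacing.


4.032 m

Spacing = burden * ratio
= 3.6 * 1.12
= 4.032 m


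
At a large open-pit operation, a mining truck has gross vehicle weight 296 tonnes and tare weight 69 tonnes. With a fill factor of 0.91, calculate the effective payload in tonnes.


206.57 tonnes

Maximum payload = gross - tare
= 296 - 69 = 227 tonnes
Effective payload = max payload * fill factor
= 227 * 0.91
= 206.57 tonnes


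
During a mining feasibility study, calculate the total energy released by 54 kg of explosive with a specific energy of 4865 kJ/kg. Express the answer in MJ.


262.71 MJ

Energy = mass * specific_energy / 1000
= 54 * 4865 / 1000
= 262710 / 1000
= 262.71 MJ


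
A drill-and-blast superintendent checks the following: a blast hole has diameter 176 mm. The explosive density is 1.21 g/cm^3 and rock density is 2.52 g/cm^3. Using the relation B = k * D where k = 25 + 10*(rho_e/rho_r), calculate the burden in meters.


First, compute k:
rho_e / rho_r = 1.21 / 2.52 = 0.4801587302
k = 25 + 10 * 0.4801587302 = 29.8015873
Then, compute burden:
B = k * D / 1000 = 29.8015873 * 176 / 1000
= 5245.079365 / 1000
= 5.2451 m

5.2451 m


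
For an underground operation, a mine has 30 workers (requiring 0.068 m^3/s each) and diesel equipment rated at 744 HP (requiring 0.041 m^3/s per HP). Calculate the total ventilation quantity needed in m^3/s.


32.544 m^3/s

Airflow for workers:
Q_people = 30 * 0.068 = 2.04 m^3/s
Airflow for diesel equipment:
Q_diesel = 744 * 0.041 = 30.504 m^3/s
Total ventilation:
Q_total = 2.04 + 30.504
= 32.544 m^3/s


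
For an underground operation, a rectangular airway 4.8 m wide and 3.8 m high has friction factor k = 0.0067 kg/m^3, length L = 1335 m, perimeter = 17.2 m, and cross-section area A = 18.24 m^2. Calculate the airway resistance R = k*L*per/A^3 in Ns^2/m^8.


Compute the numerator:
k * L * per = 0.0067 * 1335 * 17.2
= 153.8454
Compute the denominator:
A^3 = 18.24^3 = 6068.404224
Resistance:
R = 153.8454 / 6068.404224
= 0.0254 Ns^2/m^8

0.0254 Ns^2/m^8


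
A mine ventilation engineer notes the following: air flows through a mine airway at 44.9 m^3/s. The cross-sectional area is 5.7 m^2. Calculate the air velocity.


Velocity = flow rate / cross-sectional area
= 44.9 / 5.7
= 7.8772 m/s

7.8772 m/s


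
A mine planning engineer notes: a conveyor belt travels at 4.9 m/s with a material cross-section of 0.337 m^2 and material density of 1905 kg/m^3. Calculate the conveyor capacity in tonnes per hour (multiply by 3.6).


Volumetric flow = speed * area
= 4.9 * 0.337 = 1.6513 m^3/s
Mass flow = volumetric * density
= 1.6513 * 1905 = 3145.7265 kg/s
Convert to t/h: multiply by 3.6
Capacity = 3145.7265 * 3.6
= 11324.6154 t/h

11324.6154 t/h


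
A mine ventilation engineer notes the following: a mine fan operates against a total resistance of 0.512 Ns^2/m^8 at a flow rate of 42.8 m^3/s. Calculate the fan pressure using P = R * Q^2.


Compute Q^2:
Q^2 = 42.8^2 = 1831.84
Compute pressure:
P = R * Q^2 = 0.512 * 1831.84
= 937.9021 Pa

937.9021 Pa


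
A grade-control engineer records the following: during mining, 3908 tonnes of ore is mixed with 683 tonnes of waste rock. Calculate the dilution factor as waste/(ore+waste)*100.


14.8769%

Total material = ore + waste
= 3908 + 683 = 4591 tonnes
Dilution = waste / total * 100
= 683 / 4591 * 100
= 0.1487693313 * 100
= 14.8769%


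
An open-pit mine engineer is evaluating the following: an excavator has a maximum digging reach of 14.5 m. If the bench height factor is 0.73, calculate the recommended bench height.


Bench height = reach * factor
= 14.5 * 0.73
= 10.585 m

10.585 m


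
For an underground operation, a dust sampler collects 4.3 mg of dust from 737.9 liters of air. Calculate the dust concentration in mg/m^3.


Convert liters to m^3: 1 m^3 = 1000 L
Concentration = mass / volume * 1000
= 4.3 / 737.9 * 1000
= 0.005827347879 * 1000
= 5.8273 mg/m^3

5.8273 mg/m^3


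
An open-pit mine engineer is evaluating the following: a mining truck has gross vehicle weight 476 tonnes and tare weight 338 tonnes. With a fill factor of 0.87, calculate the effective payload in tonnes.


Maximum payload = gross - tare
= 476 - 338 = 138 tonnes
Effective payload = max payload * fill factor
= 138 * 0.87
= 120.06 tonnes

120.06 tonnes


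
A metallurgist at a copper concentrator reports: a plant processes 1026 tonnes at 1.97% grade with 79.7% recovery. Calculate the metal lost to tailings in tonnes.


Total metal in feed:
= 1026 * 1.97 / 100 = 20.2122 tonnes
Metal recovered:
= 20.2122 * 79.7 / 100 = 16.1091234 tonnes
Metal lost to tailings:
= 20.2122 - 16.1091234
= 4.1031 tonnes

4.1031 tonnes


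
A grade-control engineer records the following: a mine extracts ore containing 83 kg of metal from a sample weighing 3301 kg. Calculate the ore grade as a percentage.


Ore grade = (metal mass / ore mass) * 100
= (83 / 3301) * 100
= 0.02514389579 * 100
= 2.5144%

2.5144%


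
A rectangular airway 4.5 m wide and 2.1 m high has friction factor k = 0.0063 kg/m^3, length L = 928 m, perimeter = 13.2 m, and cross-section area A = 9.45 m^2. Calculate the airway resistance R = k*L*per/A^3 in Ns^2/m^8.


Compute the numerator:
k * L * per = 0.0063 * 928 * 13.2
= 77.17248
Compute the denominator:
A^3 = 9.45^3 = 843.908625
Resistance:
R = 77.17248 / 843.908625
= 0.0914 Ns^2/m^8

0.0914 Ns^2/m^8


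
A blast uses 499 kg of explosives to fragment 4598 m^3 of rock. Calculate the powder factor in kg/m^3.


Powder factor = explosive mass / rock volume
= 499 / 4598
= 0.1085 kg/m^3

0.1085 kg/m^3


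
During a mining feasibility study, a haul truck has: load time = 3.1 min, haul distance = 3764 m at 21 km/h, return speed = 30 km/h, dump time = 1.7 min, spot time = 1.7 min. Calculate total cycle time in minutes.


Convert haul speed to m/min: 21 * 1000/60 = 350 m/min
Haul time = 3764 / 350 = 10.75428571 min
Convert return speed to m/min: 30 * 1000/60 = 500 m/min
Return time = 3764 / 500 = 7.528 min
Total cycle time:
= 3.1 + 10.75428571 + 1.7 + 7.528 + 1.7
= 24.7823 min

24.7823 min


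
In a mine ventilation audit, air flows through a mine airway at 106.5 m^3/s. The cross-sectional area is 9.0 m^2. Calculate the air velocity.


11.8333 m/s

Velocity = flow rate / cross-sectional area
= 106.5 / 9.0
= 11.8333 m/s


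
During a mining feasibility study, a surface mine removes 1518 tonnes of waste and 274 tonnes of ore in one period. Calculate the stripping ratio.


5.5401

Stripping ratio = waste tonnage / ore tonnage
= 1518 / 274
= 5.5401


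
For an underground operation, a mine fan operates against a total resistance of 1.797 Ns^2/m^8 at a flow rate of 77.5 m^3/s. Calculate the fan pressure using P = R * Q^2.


Compute Q^2:
Q^2 = 77.5^2 = 6006.25
Compute pressure:
P = R * Q^2 = 1.797 * 6006.25
= 10793.2313 Pa

10793.2313 Pa


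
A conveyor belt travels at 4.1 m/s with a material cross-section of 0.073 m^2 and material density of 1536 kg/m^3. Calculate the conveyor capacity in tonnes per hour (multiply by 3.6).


1655.0093 t/h

Volumetric flow = speed * area
= 4.1 * 0.073 = 0.2993 m^3/s
Mass flow = volumetric * density
= 0.2993 * 1536 = 459.7248 kg/s
Convert to t/h: multiply by 3.6
Capacity = 459.7248 * 3.6
= 1655.0093 t/h


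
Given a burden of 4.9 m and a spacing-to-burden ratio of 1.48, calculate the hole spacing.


7.252 m

Spacing = burden * ratio
= 4.9 * 1.48
= 7.252 m


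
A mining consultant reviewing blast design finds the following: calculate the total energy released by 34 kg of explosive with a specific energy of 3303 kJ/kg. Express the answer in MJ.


112.302 MJ

Energy = mass * specific_energy / 1000
= 34 * 3303 / 1000
= 112302 / 1000
= 112.302 MJ


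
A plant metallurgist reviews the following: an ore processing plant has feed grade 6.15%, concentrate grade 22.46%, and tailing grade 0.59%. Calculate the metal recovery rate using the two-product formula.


92.8455%

Using the two-product formula:
R = 100 * c * (f - t) / (f * (c - t))
Numerator = 100 * 22.46 * (6.15 - 0.59)
= 100 * 22.46 * 5.56
= 12487.76
Denominator = 6.15 * (22.46 - 0.59)
= 6.15 * 21.87
= 134.5005
R = 12487.76 / 134.5005
= 92.8455%


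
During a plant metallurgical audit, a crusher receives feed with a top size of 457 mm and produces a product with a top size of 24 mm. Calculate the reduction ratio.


Reduction ratio = feed size / product size
= 457 / 24
= 19.0417

19.0417


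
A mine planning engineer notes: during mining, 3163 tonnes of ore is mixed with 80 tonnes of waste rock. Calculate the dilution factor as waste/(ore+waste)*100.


2.4669%

Total material = ore + waste
= 3163 + 80 = 3243 tonnes
Dilution = waste / total * 100
= 80 / 3243 * 100
= 0.02466851681 * 100
= 2.4669%


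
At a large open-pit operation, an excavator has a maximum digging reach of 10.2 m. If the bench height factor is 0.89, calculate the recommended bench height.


Bench height = reach * factor
= 10.2 * 0.89
= 9.078 m

9.078 m


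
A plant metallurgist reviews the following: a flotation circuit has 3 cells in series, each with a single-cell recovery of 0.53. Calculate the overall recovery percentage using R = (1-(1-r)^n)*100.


Complement of single-cell recovery:
1 - r = 1 - 0.53 = 0.47
Raise to power n:
(1 - r)^3 = 0.47^3 = 0.103823
Overall recovery:
R = (1 - 0.103823) * 100
= 89.6177%

89.6177%


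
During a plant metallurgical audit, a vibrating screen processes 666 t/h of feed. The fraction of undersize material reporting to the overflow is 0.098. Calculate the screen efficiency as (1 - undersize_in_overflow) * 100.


90.2%

Screen efficiency = (1 - fraction of undersize in overflow) * 100
= (1 - 0.098) * 100
= 0.902 * 100
= 90.2%


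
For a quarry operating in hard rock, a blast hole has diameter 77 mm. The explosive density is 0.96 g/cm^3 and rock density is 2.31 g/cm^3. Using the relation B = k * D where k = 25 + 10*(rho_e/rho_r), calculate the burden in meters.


2.245 m

First, compute k:
rho_e / rho_r = 0.96 / 2.31 = 0.4155844156
k = 25 + 10 * 0.4155844156 = 29.15584416
Then, compute burden:
B = k * D / 1000 = 29.15584416 * 77 / 1000
= 2245 / 1000
= 2.245 m


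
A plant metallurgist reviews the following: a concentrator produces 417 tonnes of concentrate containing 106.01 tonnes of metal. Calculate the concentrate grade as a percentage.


Grade = (metal in concentrate / concentrate mass) * 100
= (106.01 / 417) * 100
= 0.2542206235 * 100
= 25.4221%

25.4221%


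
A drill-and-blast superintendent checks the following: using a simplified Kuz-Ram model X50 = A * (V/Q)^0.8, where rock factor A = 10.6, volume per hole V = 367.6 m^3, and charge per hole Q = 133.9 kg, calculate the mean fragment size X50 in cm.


23.7784 cm

Compute V/Q:
V/Q = 367.6 / 133.9 = 2.745332338
Raise to the power 0.8:
(V/Q)^0.8 = 2.745332338^0.8 = 2.243241034
Multiply by A:
X50 = 10.6 * 2.243241034
= 23.7784 cm


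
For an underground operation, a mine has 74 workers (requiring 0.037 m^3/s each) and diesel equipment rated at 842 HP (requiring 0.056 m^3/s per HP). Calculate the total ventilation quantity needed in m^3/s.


Airflow for workers:
Q_people = 74 * 0.037 = 2.738 m^3/s
Airflow for diesel equipment:
Q_diesel = 842 * 0.056 = 47.152 m^3/s
Total ventilation:
Q_total = 2.738 + 47.152
= 49.89 m^3/s

49.89 m^3/s


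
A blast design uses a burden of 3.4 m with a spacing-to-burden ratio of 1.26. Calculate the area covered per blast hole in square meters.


14.5656 m^2

First, find the spacing:
Spacing = burden * ratio = 3.4 * 1.26
= 4.284 m
Then, calculate the area:
Area = burden * spacing = 3.4 * 4.284
= 14.5656 m^2


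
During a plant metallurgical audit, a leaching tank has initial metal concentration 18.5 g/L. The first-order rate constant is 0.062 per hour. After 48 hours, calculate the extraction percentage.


Compute the exponent:
-k * t = -0.062 * 48 = -2.976
Remaining concentration:
C = 18.5 * exp(-2.976)
= 18.5 * 0.05099641209
= 0.9434336236 g/L
Extracted = 18.5 - 0.9434336236 = 17.55656638 g/L
Extraction % = 17.55656638 / 18.5 * 100
= 94.9004%

94.9004%


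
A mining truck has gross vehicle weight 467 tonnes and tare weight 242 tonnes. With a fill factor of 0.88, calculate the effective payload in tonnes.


Maximum payload = gross - tare
= 467 - 242 = 225 tonnes
Effective payload = max payload * fill factor
= 225 * 0.88
= 198.0 tonnes

198.0 tonnes


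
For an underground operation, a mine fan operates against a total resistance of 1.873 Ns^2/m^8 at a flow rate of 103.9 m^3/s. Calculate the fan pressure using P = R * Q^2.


Compute Q^2:
Q^2 = 103.9^2 = 10795.21
Compute pressure:
P = R * Q^2 = 1.873 * 10795.21
= 20219.4283 Pa

20219.4283 Pa


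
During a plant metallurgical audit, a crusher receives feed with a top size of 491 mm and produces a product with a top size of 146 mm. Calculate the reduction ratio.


3.363

Reduction ratio = feed size / product size
= 491 / 146
= 3.363


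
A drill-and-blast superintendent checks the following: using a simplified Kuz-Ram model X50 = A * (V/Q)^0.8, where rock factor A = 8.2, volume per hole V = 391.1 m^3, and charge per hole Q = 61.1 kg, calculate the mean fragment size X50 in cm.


36.2086 cm

Compute V/Q:
V/Q = 391.1 / 61.1 = 6.400981997
Raise to the power 0.8:
(V/Q)^0.8 = 6.400981997^0.8 = 4.415676864
Multiply by A:
X50 = 8.2 * 4.415676864
= 36.2086 cm


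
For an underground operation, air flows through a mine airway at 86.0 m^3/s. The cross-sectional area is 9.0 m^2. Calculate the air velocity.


Velocity = flow rate / cross-sectional area
= 86.0 / 9.0
= 9.5556 m/s

9.5556 m/s


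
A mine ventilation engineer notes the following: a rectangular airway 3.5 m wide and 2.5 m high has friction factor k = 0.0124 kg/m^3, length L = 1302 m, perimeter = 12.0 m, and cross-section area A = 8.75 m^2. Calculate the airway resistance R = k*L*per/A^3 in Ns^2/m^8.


0.2892 Ns^2/m^8

Compute the numerator:
k * L * per = 0.0124 * 1302 * 12.0
= 193.7376
Compute the denominator:
A^3 = 8.75^3 = 669.921875
Resistance:
R = 193.7376 / 669.921875
= 0.2892 Ns^2/m^8


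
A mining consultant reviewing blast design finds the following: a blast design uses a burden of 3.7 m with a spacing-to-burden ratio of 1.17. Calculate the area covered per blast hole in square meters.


First, find the spacing:
Spacing = burden * ratio = 3.7 * 1.17
= 4.329 m
Then, calculate the area:
Area = burden * spacing = 3.7 * 4.329
= 16.0173 m^2

16.0173 m^2


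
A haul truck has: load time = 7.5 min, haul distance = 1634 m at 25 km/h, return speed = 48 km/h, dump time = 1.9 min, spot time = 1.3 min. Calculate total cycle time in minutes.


16.6641 min

Convert haul speed to m/min: 25 * 1000/60 = 416.6666667 m/min
Haul time = 1634 / 416.6666667 = 3.9216 min
Convert return speed to m/min: 48 * 1000/60 = 800 m/min
Return time = 1634 / 800 = 2.0425 min
Total cycle time:
= 7.5 + 3.9216 + 1.9 + 2.0425 + 1.3
= 16.6641 min


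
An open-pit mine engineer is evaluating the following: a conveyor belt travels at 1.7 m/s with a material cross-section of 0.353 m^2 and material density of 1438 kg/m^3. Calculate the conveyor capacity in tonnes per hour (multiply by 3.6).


3106.5977 t/h

Volumetric flow = speed * area
= 1.7 * 0.353 = 0.6001 m^3/s
Mass flow = volumetric * density
= 0.6001 * 1438 = 862.9438 kg/s
Convert to t/h: multiply by 3.6
Capacity = 862.9438 * 3.6
= 3106.5977 t/h


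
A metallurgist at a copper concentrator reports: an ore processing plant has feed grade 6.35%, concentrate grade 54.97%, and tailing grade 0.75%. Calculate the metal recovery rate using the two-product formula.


89.4089%

Using the two-product formula:
R = 100 * c * (f - t) / (f * (c - t))
Numerator = 100 * 54.97 * (6.35 - 0.75)
= 100 * 54.97 * 5.6
= 30783.2
Denominator = 6.35 * (54.97 - 0.75)
= 6.35 * 54.22
= 344.297
R = 30783.2 / 344.297
= 89.4089%
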